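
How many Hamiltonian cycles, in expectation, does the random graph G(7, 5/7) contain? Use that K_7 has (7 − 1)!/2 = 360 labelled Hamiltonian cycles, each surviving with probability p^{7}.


K_7 has (7 − 1)!/2 = 360 labelled Hamiltonian cycles.
For each such Hamiltonian cycle H, let X_H = 1 if all 7 edges of H are present in G. Then P[X_H = 1] = p^{7} = (5/7)^{7} = 78125/823543.
Summing the indicators: E[X] = Σ_H E[X_H] = 360 · p^{7} = 360 · 78125/823543 = 28125000/823543.
Numerically: E[X] ≈ 34.15.

E[X] = 360 · (5/7)^{7} = 28125000/823543 ≈ 34.15.


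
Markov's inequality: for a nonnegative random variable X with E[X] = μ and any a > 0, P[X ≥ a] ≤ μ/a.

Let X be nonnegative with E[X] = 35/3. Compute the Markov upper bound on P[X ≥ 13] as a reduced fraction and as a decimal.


μ = E[X] = 35/3, a = 13.
Markov: P[X ≥ 13] ≤ μ/a = (35/3)/13 = 35/39.
Numerically: ≈ 0.89744.
(Since a = 13 > μ = 11.66667, the bound 35/39 is < 1 and informative.)

P[X ≥ 13] ≤ 35/39 ≈ 0.89744.


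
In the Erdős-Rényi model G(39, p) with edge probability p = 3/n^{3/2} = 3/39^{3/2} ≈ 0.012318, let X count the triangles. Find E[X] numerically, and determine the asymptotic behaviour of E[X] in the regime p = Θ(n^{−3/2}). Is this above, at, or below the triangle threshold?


Number of potential triangles: C(39, 3) = 9139.
Each occurs with probability p³ ≈ (0.012318)³ ≈ 1.8688439e-06.
By linearity: E[X] = C(39, 3)·p³ ≈ 9139 · 1.8688439e-06 ≈ 0.01708.
Since α = 3/2 > 1, p = c/n^{3/2} = o(1/n) is below the triangle threshold p ~ 1/n. Asymptotically E[X] ~ (c³/6)·n^{3(1−α)} = (3³/6)·n^{-1.5} → 0, so by Markov's inequality G has no triangles w.h.p.

E[X] ≈ 0.01708; in regime p = Θ(1/n^{3/2}) E[X] tends to 0 (below the triangle threshold p ~ 1/n).


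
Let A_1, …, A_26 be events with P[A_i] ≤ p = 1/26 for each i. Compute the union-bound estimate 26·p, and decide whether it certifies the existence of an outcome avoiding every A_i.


Union bound: P[∪_{i=1}^{26} A_i] ≤ Σ_i P[A_i] ≤ 26·p = 26·(1/26) = 1.
Numerically: 1 ≈ 1.00000.
Is 1 < 1? NO.
Since the bound 1 is ≥ 1, the union bound is uninformative here; it does NOT by itself certify existence.

26·p = 1 ≈ 1.00000; existence NOT certified by the union bound.


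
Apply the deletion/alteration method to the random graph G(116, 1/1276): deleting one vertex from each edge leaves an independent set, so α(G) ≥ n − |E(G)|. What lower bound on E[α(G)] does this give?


E[|E(G)|] = C(116, 2)·p = 6670 · (1/1276) = 115/22.
E[α(G)] ≥ n − E[|E(G)|] = 116 − 115/22 = 2437/22.
Numerically: ≈ 110.772727.
(This is only a lower bound; the true E[α(G)] may be larger.)

E[α(G)] ≥ 2437/22 ≈ 110.772727.


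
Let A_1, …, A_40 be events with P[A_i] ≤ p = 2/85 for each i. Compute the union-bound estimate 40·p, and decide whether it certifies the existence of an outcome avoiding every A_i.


Union bound: P[∪_{i=1}^{40} A_i] ≤ Σ_i P[A_i] ≤ 40·p = 40·(2/85) = 16/17.
Numerically: 16/17 ≈ 0.9411765.
Is 16/17 < 1? YES.
Since P[∪ A_i] ≤ 16/17 < 1, the complement has P[∩ A_i^c] ≥ 1 − 16/17 = 1/17 > 0, so some outcome avoids every A_i.

40·p = 16/17 ≈ 0.9411765; existence CERTIFIED by the union bound.


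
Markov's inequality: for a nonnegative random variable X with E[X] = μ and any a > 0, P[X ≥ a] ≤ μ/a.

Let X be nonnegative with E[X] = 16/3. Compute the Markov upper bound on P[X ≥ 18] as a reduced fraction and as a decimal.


μ = E[X] = 16/3, a = 18.
Markov: P[X ≥ 18] ≤ μ/a = (16/3)/18 = 8/27.
Numerically: ≈ 0.296296.
(Since a = 18 > μ = 5.333333, the bound 8/27 is < 1 and informative.)

P[X ≥ 18] ≤ 8/27 ≈ 0.296296.


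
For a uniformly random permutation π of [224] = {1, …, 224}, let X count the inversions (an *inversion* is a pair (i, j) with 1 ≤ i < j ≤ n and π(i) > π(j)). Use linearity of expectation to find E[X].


Write X = Σ X_I over the C(224, 2) = 24976 pairs i < j, with X_I the indicator of one inversion.
There are 24976 indicators.
For each fixed pair i < j, the values π(i) and π(j) are two distinct elements of {1, …, 224} in uniformly random order; by symmetry P[π(i) > π(j)] = 1/2.
By linearity: E[X] = 24976 · (1/2) = C(224, 2) · (1/2) = 24976/2 = 12488 ≈ 12488.0000.

E[X] = 12488 = 12488.0000.


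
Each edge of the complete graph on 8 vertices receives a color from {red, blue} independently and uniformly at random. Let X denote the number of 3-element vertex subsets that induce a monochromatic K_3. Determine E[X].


Let X = Σ_S X_S over the C(8, 3) = 56 subsets S of size 3, where X_S = 1 if the K_3 on S is monochromatic.
For a fixed S, the K_3 on S has C(3, 2) = 3 edges. P[all 3 edges red] = (1/2)^3, and likewise for blue, so P[monochromatic] = 2·(1/2)^3 = 2^{1 − 3} = 1/4.
By linearity of expectation: E[X] = C(8, 3) · 2^{1 − 3} = 56 · 1/4 = 14.
Numerically: E[X] ≈ 14.000.

E[X] = C(8,3)·2^(1−C(3,2)) = 14 ≈ 14.000.


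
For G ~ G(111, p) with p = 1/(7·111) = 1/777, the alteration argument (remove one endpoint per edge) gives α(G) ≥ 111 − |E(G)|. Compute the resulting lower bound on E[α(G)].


E[|E(G)|] = C(111, 2)·p = 6105 · (1/777) = 55/7.
E[α(G)] ≥ n − E[|E(G)|] = 111 − 55/7 = 722/7.
Numerically: ≈ 103.142857.
(This is only a lower bound; the true E[α(G)] may be larger.)

E[α(G)] ≥ 722/7 ≈ 103.142857.


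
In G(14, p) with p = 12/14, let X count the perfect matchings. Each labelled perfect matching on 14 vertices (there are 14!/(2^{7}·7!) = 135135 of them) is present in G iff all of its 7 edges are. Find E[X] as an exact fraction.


K_14 has 14!/(2^{7}·7!) = 135135 labelled perfect matchings.
For each such perfect matching H, let X_H = 1 if all 7 edges of H are present in G. Then P[X_H = 1] = p^{7} = (6/7)^{7} = 279936/823543.
By linearity: E[X] = Σ_H E[X_H] = 135135 · p^{7} = 135135 · 279936/823543 = 5404164480/117649.
Numerically: E[X] ≈ 4.593e+04.

E[X] = 135135 · (6/7)^{7} = 5404164480/117649 ≈ 4.593e+04.


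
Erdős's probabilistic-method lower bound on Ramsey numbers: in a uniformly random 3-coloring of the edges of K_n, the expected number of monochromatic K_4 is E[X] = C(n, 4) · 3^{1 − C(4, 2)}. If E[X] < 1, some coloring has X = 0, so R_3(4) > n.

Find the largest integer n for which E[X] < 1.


We need C(n, 4) · 3^{1 − 6} < 1, i.e. C(n, 4) < 3^{6 − 1} = 243.
Check values of n near the boundary:
  n = 9: C(9, 4) = 126; 126 < 243? YES
  n = 10: C(10, 4) = 210; 210 < 243? YES
  n = 11: C(11, 4) = 330; 330 < 243? NO
The largest n with C(n, 4) < 243 is n = 10 (where E[X] = 70/81 ≈ 0.8642). Hence R_3(4) > 10, i.e. R_3(4) ≥ 11.

Largest n = 10; hence R_3(4) > 10.


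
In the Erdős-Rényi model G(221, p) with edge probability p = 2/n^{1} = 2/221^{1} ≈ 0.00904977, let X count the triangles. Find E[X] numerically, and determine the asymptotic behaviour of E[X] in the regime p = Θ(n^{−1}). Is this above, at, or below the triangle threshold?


Number of potential triangles: C(221, 3) = 1774630.
Each occurs with probability p³ ≈ (0.00904977)³ ≈ 7.41162036e-07.
By linearity: E[X] = C(221, 3)·p³ ≈ 1774630 · 7.41162036e-07 ≈ 1.315288.
Here α = 1, so p = 2/n is exactly at the triangle threshold p ~ 1/n. Asymptotically E[X] → c³/6 = 2³/6 = 4/3 ≈ 1.333333, a bounded constant. In this regime the triangle count is asymptotically Poisson(c³/6).

E[X] ≈ 1.315288; in regime p = Θ(1/n^{1}) E[X] stays bounded (at the triangle threshold p ~ 1/n).


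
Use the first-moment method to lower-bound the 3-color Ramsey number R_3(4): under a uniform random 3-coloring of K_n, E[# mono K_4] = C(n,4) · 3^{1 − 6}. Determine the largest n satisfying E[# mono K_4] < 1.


We need C(n, 4) · 3^{1 − 6} < 1, i.e. C(n, 4) < 3^{6 − 1} = 243.
Check values of n near the boundary:
  n = 9: C(9, 4) = 126; 126 < 243? YES
  n = 10: C(10, 4) = 210; 210 < 243? YES
  n = 11: C(11, 4) = 330; 330 < 243? NO
The largest n with C(n, 4) < 243 is n = 10 (where E[X] = 70/81 ≈ 0.8642). Hence R_3(4) > 10, i.e. R_3(4) ≥ 11.

Largest n = 10; hence R_3(4) > 10.


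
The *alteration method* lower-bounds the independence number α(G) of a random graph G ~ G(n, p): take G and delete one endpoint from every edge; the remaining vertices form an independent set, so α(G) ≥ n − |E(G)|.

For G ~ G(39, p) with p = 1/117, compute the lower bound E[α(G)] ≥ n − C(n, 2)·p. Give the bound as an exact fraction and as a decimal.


E[|E(G)|] = C(39, 2)·p = 741 · (1/117) = 19/3.
E[α(G)] ≥ n − E[|E(G)|] = 39 − 19/3 = 98/3.
Numerically: ≈ 32.667.
(This is only a lower bound; the true E[α(G)] may be larger.)

E[α(G)] ≥ 98/3 ≈ 32.667.


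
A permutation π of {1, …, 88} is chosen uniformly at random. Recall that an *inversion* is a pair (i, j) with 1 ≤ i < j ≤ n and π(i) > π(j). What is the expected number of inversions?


Write X = Σ X_I over the C(88, 2) = 3828 pairs i < j, with X_I the indicator of one inversion.
There are 3828 indicators.
For each fixed pair i < j, the values π(i) and π(j) are two distinct elements of {1, …, 88} in uniformly random order; by symmetry P[π(i) > π(j)] = 1/2.
By linearity: E[X] = 3828 · (1/2) = C(88, 2) · (1/2) = 3828/2 = 1914 ≈ 1914.0000.

E[X] = 1914 = 1914.0000.


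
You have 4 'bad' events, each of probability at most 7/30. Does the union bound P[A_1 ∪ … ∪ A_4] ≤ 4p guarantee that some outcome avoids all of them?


Union bound: P[∪_{i=1}^{4} A_i] ≤ Σ_i P[A_i] ≤ 4·p = 4·(7/30) = 14/15.
Numerically: 14/15 ≈ 0.9333.
Is 14/15 < 1? YES.
Since P[∪ A_i] ≤ 14/15 < 1, the complement has P[∩ A_i^c] ≥ 1 − 14/15 = 1/15 > 0, so some outcome avoids every A_i.

4·p = 14/15 ≈ 0.9333; existence CERTIFIED by the union bound.


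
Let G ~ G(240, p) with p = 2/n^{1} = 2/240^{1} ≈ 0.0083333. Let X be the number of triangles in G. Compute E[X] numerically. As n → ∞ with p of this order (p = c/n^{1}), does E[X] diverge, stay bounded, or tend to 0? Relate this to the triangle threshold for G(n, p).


Number of potential triangles: C(240, 3) = 2275280.
Each occurs with probability p³ ≈ (0.0083333)³ ≈ 5.7870370e-07.
By linearity: E[X] = C(240, 3)·p³ ≈ 2275280 · 5.7870370e-07 ≈ 1.31671.
Here α = 1, so p = 2/n is exactly at the triangle threshold p ~ 1/n. Asymptotically E[X] → c³/6 = 2³/6 = 4/3 ≈ 1.33333, a bounded constant. In this regime the triangle count is asymptotically Poisson(c³/6).

E[X] ≈ 1.31671; in regime p = Θ(1/n^{1}) E[X] stays bounded (at the triangle threshold p ~ 1/n).


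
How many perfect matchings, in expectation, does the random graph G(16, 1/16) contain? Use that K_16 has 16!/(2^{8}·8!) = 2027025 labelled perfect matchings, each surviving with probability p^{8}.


K_16 has 16!/(2^{8}·8!) = 2027025 labelled perfect matchings.
For each such perfect matching H, let X_H = 1 if all 8 edges of H are present in G. Then P[X_H = 1] = p^{8} = (1/16)^{8} = 1/4294967296.
Summing the indicators: E[X] = Σ_H E[X_H] = 2027025 · p^{8} = 2027025 · 1/4294967296 = 2027025/4294967296.
Numerically: E[X] ≈ 0.00047195.

E[X] = 2027025 · (1/16)^{8} = 2027025/4294967296 ≈ 0.00047195.


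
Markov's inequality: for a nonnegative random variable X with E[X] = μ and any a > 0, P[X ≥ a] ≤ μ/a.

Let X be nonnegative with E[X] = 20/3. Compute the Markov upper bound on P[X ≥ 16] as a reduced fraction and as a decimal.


μ = E[X] = 20/3, a = 16.
Markov: P[X ≥ 16] ≤ μ/a = (20/3)/16 = 5/12.
Numerically: ≈ 0.417.
(Since a = 16 > μ = 6.667, the bound 5/12 is < 1 and informative.)

P[X ≥ 16] ≤ 5/12 ≈ 0.417.


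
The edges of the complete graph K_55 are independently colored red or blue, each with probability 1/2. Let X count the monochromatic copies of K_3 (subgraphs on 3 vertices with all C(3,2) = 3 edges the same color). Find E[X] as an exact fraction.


Let X = Σ_S X_S over the C(55, 3) = 26235 subsets S of size 3, where X_S = 1 if the K_3 on S is monochromatic.
For a fixed S, the K_3 on S has C(3, 2) = 3 edges. P[all 3 edges red] = (1/2)^3, and likewise for blue, so P[monochromatic] = 2·(1/2)^3 = 2^{1 − 3} = 1/4.
By linearity: E[X] = C(55, 3) · 2^{1 − 3} = 26235 · 1/4 = 26235/4.
Numerically: E[X] ≈ 6558.7500.

E[X] = C(55,3)·2^(1−C(3,2)) = 26235/4 ≈ 6558.7500.


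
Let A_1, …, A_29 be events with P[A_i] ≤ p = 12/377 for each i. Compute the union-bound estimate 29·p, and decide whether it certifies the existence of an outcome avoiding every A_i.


Union bound: P[∪_{i=1}^{29} A_i] ≤ Σ_i P[A_i] ≤ 29·p = 29·(12/377) = 12/13.
Numerically: 12/13 ≈ 0.9230769.
Is 12/13 < 1? YES.
Since P[∪ A_i] ≤ 12/13 < 1, the complement has P[∩ A_i^c] ≥ 1 − 12/13 = 1/13 > 0, so some outcome avoids every A_i.

29·p = 12/13 ≈ 0.9230769; existence CERTIFIED by the union bound.


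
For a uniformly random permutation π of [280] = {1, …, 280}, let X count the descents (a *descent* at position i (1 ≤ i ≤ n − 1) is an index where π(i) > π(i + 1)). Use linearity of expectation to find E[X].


Write X = Σ X_I over i = 1, …, 279, with X_I the indicator of one descent.
There are 279 indicators.
For each fixed i, the pair (π(i), π(i+1)) is a uniformly random ordered pair of distinct values from {1, …, 280}; by symmetry P[π(i) > π(i+1)] = 1/2.
By linearity: E[X] = 279 · (1/2) = (280 − 1) · (1/2) = 279/2 ≈ 139.5000.

E[X] = 279/2 = 139.5000.


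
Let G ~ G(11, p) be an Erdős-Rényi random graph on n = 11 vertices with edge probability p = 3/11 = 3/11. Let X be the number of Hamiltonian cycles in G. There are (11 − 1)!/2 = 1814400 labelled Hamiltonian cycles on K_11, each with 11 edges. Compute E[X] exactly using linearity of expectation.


K_11 has (11 − 1)!/2 = 1814400 labelled Hamiltonian cycles.
For each such Hamiltonian cycle H, let X_H = 1 if all 11 edges of H are present in G. Then P[X_H = 1] = p^{11} = (3/11)^{11} = 177147/285311670611.
Summing the indicators: E[X] = Σ_H E[X_H] = 1814400 · p^{11} = 1814400 · 177147/285311670611 = 321415516800/285311670611.
Numerically: E[X] ≈ 1.127.

E[X] = 1814400 · (3/11)^{11} = 321415516800/285311670611 ≈ 1.127.


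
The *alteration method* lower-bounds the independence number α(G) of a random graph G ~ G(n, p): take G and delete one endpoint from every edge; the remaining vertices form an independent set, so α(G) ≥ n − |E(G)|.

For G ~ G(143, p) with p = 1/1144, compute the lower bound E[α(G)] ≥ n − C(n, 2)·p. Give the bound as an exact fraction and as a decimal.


E[|E(G)|] = C(143, 2)·p = 10153 · (1/1144) = 71/8.
E[α(G)] ≥ n − E[|E(G)|] = 143 − 71/8 = 1073/8.
Numerically: ≈ 134.1250.
(This is only a lower bound; the true E[α(G)] may be larger.)

E[α(G)] ≥ 1073/8 ≈ 134.1250.


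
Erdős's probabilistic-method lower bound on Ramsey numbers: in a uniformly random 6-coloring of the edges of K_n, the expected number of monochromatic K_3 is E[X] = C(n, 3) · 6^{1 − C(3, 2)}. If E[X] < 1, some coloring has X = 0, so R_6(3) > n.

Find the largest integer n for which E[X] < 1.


We need C(n, 3) · 6^{1 − 3} < 1, i.e. C(n, 3) < 6^{3 − 1} = 36.
Check values of n near the boundary:
  n = 4: C(4, 3) = 4; 4 < 36? YES
  n = 5: C(5, 3) = 10; 10 < 36? YES
  n = 6: C(6, 3) = 20; 20 < 36? YES
  n = 7: C(7, 3) = 35; 35 < 36? YES
  n = 8: C(8, 3) = 56; 56 < 36? NO
The largest n with C(n, 3) < 36 is n = 7 (where E[X] = 35/36 ≈ 0.972). Hence R_6(3) > 7, i.e. R_6(3) ≥ 8.

Largest n = 7; hence R_6(3) > 7.


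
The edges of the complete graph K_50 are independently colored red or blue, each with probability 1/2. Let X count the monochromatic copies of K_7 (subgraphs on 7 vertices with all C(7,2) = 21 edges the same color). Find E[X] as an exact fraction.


Let X = Σ_S X_S over the C(50, 7) = 99884400 subsets S of size 7, where X_S = 1 if the K_7 on S is monochromatic.
For a fixed S, the K_7 on S has C(7, 2) = 21 edges. P[all 21 edges red] = (1/2)^21, and likewise for blue, so P[monochromatic] = 2·(1/2)^21 = 2^{1 − 21} = 1/1048576.
By linearity of expectation: E[X] = C(50, 7) · 2^{1 − 21} = 99884400 · 1/1048576 = 6242775/65536.
Numerically: E[X] ≈ 95.2572.

E[X] = C(50,7)·2^(1−C(7,2)) = 6242775/65536 ≈ 95.2572.


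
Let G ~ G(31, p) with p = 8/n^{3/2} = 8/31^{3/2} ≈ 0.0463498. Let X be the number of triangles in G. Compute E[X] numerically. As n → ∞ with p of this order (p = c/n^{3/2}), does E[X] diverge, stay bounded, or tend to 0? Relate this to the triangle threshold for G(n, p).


Number of potential triangles: C(31, 3) = 4495.
Each occurs with probability p³ ≈ (0.0463498)³ ≈ 9.95731712e-05.
By linearity: E[X] = C(31, 3)·p³ ≈ 4495 · 9.95731712e-05 ≈ 0.447581.
Since α = 3/2 > 1, p = c/n^{3/2} = o(1/n) is below the triangle threshold p ~ 1/n. Asymptotically E[X] ~ (c³/6)·n^{3(1−α)} = (8³/6)·n^{-1.5} → 0, so by Markov's inequality G has no triangles w.h.p.

E[X] ≈ 0.447581; in regime p = Θ(1/n^{3/2}) E[X] tends to 0 (below the triangle threshold p ~ 1/n).


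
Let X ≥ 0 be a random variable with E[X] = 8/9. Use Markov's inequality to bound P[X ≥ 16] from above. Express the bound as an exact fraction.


μ = E[X] = 8/9, a = 16.
Markov: P[X ≥ 16] ≤ μ/a = (8/9)/16 = 1/18.
Numerically: ≈ 0.05556.
(Since a = 16 > μ = 0.88889, the bound 1/18 is < 1 and informative.)

P[X ≥ 16] ≤ 1/18 ≈ 0.05556.


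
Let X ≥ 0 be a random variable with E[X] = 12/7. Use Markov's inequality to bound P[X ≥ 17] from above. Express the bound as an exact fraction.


μ = E[X] = 12/7, a = 17.
Markov: P[X ≥ 17] ≤ μ/a = (12/7)/17 = 12/119.
Numerically: ≈ 0.100840.
(Since a = 17 > μ = 1.714286, the bound 12/119 is < 1 and informative.)

P[X ≥ 17] ≤ 12/119 ≈ 0.100840.


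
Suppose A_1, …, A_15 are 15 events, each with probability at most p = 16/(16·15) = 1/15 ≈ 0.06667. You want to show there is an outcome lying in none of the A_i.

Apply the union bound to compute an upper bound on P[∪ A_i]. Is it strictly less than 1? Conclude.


Union bound: P[∪_{i=1}^{15} A_i] ≤ Σ_i P[A_i] ≤ 15·p = 15·(1/15) = 1.
Numerically: 1 ≈ 1.00000.
Is 1 < 1? NO.
Since the bound 1 is ≥ 1, the union bound is uninformative here; it does NOT by itself certify existence.

15·p = 1 ≈ 1.00000; existence NOT certified by the union bound.


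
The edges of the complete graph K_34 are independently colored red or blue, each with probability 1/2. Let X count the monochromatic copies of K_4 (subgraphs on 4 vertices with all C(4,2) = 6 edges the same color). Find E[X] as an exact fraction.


Let X = Σ_S X_S over the C(34, 4) = 46376 subsets S of size 4, where X_S = 1 if the K_4 on S is monochromatic.
For a fixed S, the K_4 on S has C(4, 2) = 6 edges. P[all 6 edges red] = (1/2)^6, and likewise for blue, so P[monochromatic] = 2·(1/2)^6 = 2^{1 − 6} = 1/32.
By linearity: E[X] = C(34, 4) · 2^{1 − 6} = 46376 · 1/32 = 5797/4.
Numerically: E[X] ≈ 1449.25000.

E[X] = C(34,4)·2^(1−C(4,2)) = 5797/4 ≈ 1449.25000.


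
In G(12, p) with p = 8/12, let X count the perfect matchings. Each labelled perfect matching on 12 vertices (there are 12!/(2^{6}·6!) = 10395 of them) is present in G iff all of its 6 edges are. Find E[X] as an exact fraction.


K_12 has 12!/(2^{6}·6!) = 10395 labelled perfect matchings.
For each such perfect matching H, let X_H = 1 if all 6 edges of H are present in G. Then P[X_H = 1] = p^{6} = (2/3)^{6} = 64/729.
By linearity of expectation: E[X] = Σ_H E[X_H] = 10395 · p^{6} = 10395 · 64/729 = 24640/27.
Numerically: E[X] ≈ 913.

E[X] = 10395 · (2/3)^{6} = 24640/27 ≈ 913.


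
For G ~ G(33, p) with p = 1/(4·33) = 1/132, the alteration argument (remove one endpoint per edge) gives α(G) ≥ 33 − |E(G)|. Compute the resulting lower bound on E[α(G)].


E[|E(G)|] = C(33, 2)·p = 528 · (1/132) = 4.
E[α(G)] ≥ n − E[|E(G)|] = 33 − 4 = 29.
Numerically: ≈ 29.000.
(This is only a lower bound; the true E[α(G)] may be larger.)

E[α(G)] ≥ 29 ≈ 29.000.


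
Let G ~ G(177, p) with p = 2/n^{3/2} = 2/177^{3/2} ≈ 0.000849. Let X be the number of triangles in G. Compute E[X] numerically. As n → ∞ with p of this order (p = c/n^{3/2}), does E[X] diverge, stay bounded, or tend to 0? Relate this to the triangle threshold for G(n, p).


Number of potential triangles: C(177, 3) = 908600.
Each occurs with probability p³ ≈ (0.000849)³ ≈ 6.12647e-10.
By linearity: E[X] = C(177, 3)·p³ ≈ 908600 · 6.12647e-10 ≈ 0.001.
Since α = 3/2 > 1, p = c/n^{3/2} = o(1/n) is below the triangle threshold p ~ 1/n. Asymptotically E[X] ~ (c³/6)·n^{3(1−α)} = (2³/6)·n^{-1.5} → 0, so by Markov's inequality G has no triangles w.h.p.

E[X] ≈ 0.001; in regime p = Θ(1/n^{3/2}) E[X] tends to 0 (below the triangle threshold p ~ 1/n).


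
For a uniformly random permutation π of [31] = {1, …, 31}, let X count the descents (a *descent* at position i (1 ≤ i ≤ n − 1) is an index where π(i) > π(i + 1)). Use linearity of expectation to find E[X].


Write X = Σ X_I over i = 1, …, 30, with X_I the indicator of one descent.
There are 30 indicators.
For each fixed i, the pair (π(i), π(i+1)) is a uniformly random ordered pair of distinct values from {1, …, 31}; by symmetry P[π(i) > π(i+1)] = 1/2.
By linearity: E[X] = 30 · (1/2) = (31 − 1) · (1/2) = 15 ≈ 15.00000.

E[X] = 15 = 15.00000.


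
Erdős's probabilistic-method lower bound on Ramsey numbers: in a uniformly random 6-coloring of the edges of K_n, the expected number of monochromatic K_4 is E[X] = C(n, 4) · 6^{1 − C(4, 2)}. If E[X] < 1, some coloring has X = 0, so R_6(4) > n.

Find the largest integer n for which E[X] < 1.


We need C(n, 4) · 6^{1 − 6} < 1, i.e. C(n, 4) < 6^{6 − 1} = 7776.
Check values of n near the boundary:
  n = 16: C(16, 4) = 1820; 1820 < 7776? YES
  n = 17: C(17, 4) = 2380; 2380 < 7776? YES
  n = 18: C(18, 4) = 3060; 3060 < 7776? YES
  n = 19: C(19, 4) = 3876; 3876 < 7776? YES
  n = 20: C(20, 4) = 4845; 4845 < 7776? YES
  n = 21: C(21, 4) = 5985; 5985 < 7776? YES
  n = 22: C(22, 4) = 7315; 7315 < 7776? YES
  n = 23: C(23, 4) = 8855; 8855 < 7776? NO
The largest n with C(n, 4) < 7776 is n = 22 (where E[X] = 7315/7776 ≈ 0.940715). Hence R_6(4) > 22, i.e. R_6(4) ≥ 23.

Largest n = 22; hence R_6(4) > 22.


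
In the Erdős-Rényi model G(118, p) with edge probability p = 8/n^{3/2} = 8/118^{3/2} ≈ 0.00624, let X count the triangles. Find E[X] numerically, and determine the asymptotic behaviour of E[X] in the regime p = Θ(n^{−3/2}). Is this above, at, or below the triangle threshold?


Number of potential triangles: C(118, 3) = 266916.
Each occurs with probability p³ ≈ (0.00624)³ ≈ 2.43109e-07.
By linearity: E[X] = C(118, 3)·p³ ≈ 266916 · 2.43109e-07 ≈ 0.065.
Since α = 3/2 > 1, p = c/n^{3/2} = o(1/n) is below the triangle threshold p ~ 1/n. Asymptotically E[X] ~ (c³/6)·n^{3(1−α)} = (8³/6)·n^{-1.5} → 0, so by Markov's inequality G has no triangles w.h.p.

E[X] ≈ 0.065; in regime p = Θ(1/n^{3/2}) E[X] tends to 0 (below the triangle threshold p ~ 1/n).


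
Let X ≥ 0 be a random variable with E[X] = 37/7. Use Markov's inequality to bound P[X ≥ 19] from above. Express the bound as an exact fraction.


μ = E[X] = 37/7, a = 19.
Markov: P[X ≥ 19] ≤ μ/a = (37/7)/19 = 37/133.
Numerically: ≈ 0.2782.
(Since a = 19 > μ = 5.2857, the bound 37/133 is < 1 and informative.)

P[X ≥ 19] ≤ 37/133 ≈ 0.2782.


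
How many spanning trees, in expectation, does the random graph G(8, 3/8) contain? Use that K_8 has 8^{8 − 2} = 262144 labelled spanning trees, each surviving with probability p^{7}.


K_8 has 8^{8 − 2} = 262144 labelled spanning trees.
For each such spanning tree H, let X_H = 1 if all 7 edges of H are present in G. Then P[X_H = 1] = p^{7} = (3/8)^{7} = 2187/2097152.
By linearity: E[X] = Σ_H E[X_H] = 262144 · p^{7} = 262144 · 2187/2097152 = 2187/8.
Numerically: E[X] ≈ 273.375.

E[X] = 262144 · (3/8)^{7} = 2187/8 ≈ 273.375.


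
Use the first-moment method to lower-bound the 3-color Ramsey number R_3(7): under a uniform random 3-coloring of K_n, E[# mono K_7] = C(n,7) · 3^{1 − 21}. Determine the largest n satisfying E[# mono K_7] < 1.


We need C(n, 7) · 3^{1 − 21} < 1, i.e. C(n, 7) < 3^{21 − 1} = 3486784401.
Check values of n near the boundary:
  n = 77: C(77, 7) = 2404808340; 2404808340 < 3486784401? YES
  n = 78: C(78, 7) = 2641902120; 2641902120 < 3486784401? YES
  n = 79: C(79, 7) = 2898753715; 2898753715 < 3486784401? YES
  n = 80: C(80, 7) = 3176716400; 3176716400 < 3486784401? YES
  n = 81: C(81, 7) = 3477216600; 3477216600 < 3486784401? YES
  n = 82: C(82, 7) = 3801756816; 3801756816 < 3486784401? NO
  n = 83: C(83, 7) = 4151918628; 4151918628 < 3486784401? NO
  n = 84: C(84, 7) = 4529365776; 4529365776 < 3486784401? NO
The largest n with C(n, 7) < 3486784401 is n = 81 (where E[X] = 42928600/43046721 ≈ 0.9972560). Hence R_3(7) > 81, i.e. R_3(7) ≥ 82.

Largest n = 81; hence R_3(7) > 81.


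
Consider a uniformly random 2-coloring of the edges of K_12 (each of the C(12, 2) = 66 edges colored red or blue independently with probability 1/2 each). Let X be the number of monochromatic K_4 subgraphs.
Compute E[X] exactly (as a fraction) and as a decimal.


Let X = Σ_S X_S over the C(12, 4) = 495 subsets S of size 4, where X_S = 1 if the K_4 on S is monochromatic.
For a fixed S, the K_4 on S has C(4, 2) = 6 edges. P[all 6 edges red] = (1/2)^6, and likewise for blue, so P[monochromatic] = 2·(1/2)^6 = 2^{1 − 6} = 1/32.
Summing: E[X] = C(12, 4) · 2^{1 − 6} = 495 · 1/32 = 495/32.
Numerically: E[X] ≈ 15.468750.

E[X] = C(12,4)·2^(1−C(4,2)) = 495/32 ≈ 15.468750.


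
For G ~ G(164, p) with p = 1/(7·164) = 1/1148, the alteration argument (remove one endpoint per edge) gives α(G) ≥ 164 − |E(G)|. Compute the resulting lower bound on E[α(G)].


E[|E(G)|] = C(164, 2)·p = 13366 · (1/1148) = 163/14.
E[α(G)] ≥ n − E[|E(G)|] = 164 − 163/14 = 2133/14.
Numerically: ≈ 152.357.
(This is only a lower bound; the true E[α(G)] may be larger.)

E[α(G)] ≥ 2133/14 ≈ 152.357.


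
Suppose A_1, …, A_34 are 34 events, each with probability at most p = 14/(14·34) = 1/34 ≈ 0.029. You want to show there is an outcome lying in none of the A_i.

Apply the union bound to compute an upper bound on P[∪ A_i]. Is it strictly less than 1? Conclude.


Union bound: P[∪_{i=1}^{34} A_i] ≤ Σ_i P[A_i] ≤ 34·p = 34·(1/34) = 1.
Numerically: 1 ≈ 1.000.
Is 1 < 1? NO.
Since the bound 1 is ≥ 1, the union bound is uninformative here; it does NOT by itself certify existence.

34·p = 1 ≈ 1.000; existence NOT certified by the union bound.


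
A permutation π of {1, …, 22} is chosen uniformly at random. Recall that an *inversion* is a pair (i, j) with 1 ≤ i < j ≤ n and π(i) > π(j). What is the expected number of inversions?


Write X = Σ X_I over the C(22, 2) = 231 pairs i < j, with X_I the indicator of one inversion.
There are 231 indicators.
For each fixed pair i < j, the values π(i) and π(j) are two distinct elements of {1, …, 22} in uniformly random order; by symmetry P[π(i) > π(j)] = 1/2.
By linearity: E[X] = 231 · (1/2) = C(22, 2) · (1/2) = 231/2 = 231/2 ≈ 115.50000.

E[X] = 231/2 = 115.50000.


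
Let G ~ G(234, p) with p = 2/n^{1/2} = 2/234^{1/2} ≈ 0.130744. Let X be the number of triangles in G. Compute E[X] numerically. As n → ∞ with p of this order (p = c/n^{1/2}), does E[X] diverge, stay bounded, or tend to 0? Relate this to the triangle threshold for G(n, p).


Number of potential triangles: C(234, 3) = 2108184.
Each occurs with probability p³ ≈ (0.130744)³ ≈ 2.23494171e-03.
By linearity: E[X] = C(234, 3)·p³ ≈ 2108184 · 2.23494171e-03 ≈ 4711.668356.
Since α = 1/2 < 1, p = c/n^{1/2} ≫ 1/n is above the triangle threshold p ~ 1/n. Asymptotically E[X] ~ (c³/6)·n^{3(1−α)} = (2³/6)·n^{1.5} → ∞; triangles are abundant w.h.p.

E[X] ≈ 4711.668356; in regime p = Θ(1/n^{1/2}) E[X] diverges (above the triangle threshold p ~ 1/n).


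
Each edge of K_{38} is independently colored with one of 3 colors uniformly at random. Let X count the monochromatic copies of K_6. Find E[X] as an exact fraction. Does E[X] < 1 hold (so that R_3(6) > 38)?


E[X] = C(38, 6) · 3^{1 − 15} = 2760681 · 3^{−14} = 2760681/4782969.
As a reduced fraction: E[X] = 920227/1594323 ≈ 0.57719.
Is E[X] < 1? YES.
Since E[X] < 1, there exists a 3-coloring of K_{38} with no monochromatic K_6; hence R_3(6) > 38.

E[X] = 920227/1594323 ≈ 0.57719; E[X] < 1, so R_3(6) > 38.


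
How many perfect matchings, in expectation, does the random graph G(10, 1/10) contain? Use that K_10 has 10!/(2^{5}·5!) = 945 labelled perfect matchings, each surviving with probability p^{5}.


K_10 has 10!/(2^{5}·5!) = 945 labelled perfect matchings.
For each such perfect matching H, let X_H = 1 if all 5 edges of H are present in G. Then P[X_H = 1] = p^{5} = (1/10)^{5} = 1/100000.
Summing the indicators: E[X] = Σ_H E[X_H] = 945 · p^{5} = 945 · 1/100000 = 189/20000.
Numerically: E[X] ≈ 0.00945.

E[X] = 945 · (1/10)^{5} = 189/20000 ≈ 0.00945.


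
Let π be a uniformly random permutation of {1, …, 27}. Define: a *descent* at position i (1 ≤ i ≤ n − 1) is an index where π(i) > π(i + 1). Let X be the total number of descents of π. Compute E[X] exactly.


Write X = Σ X_I over i = 1, …, 26, with X_I the indicator of one descent.
There are 26 indicators.
For each fixed i, the pair (π(i), π(i+1)) is a uniformly random ordered pair of distinct values from {1, …, 27}; by symmetry P[π(i) > π(i+1)] = 1/2.
By linearity: E[X] = 26 · (1/2) = (27 − 1) · (1/2) = 13 ≈ 13.000000.

E[X] = 13 = 13.000000.


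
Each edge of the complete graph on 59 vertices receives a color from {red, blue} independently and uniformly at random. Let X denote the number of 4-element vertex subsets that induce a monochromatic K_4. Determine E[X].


Let X = Σ_S X_S over the C(59, 4) = 455126 subsets S of size 4, where X_S = 1 if the K_4 on S is monochromatic.
For a fixed S, the K_4 on S has C(4, 2) = 6 edges. P[all 6 edges red] = (1/2)^6, and likewise for blue, so P[monochromatic] = 2·(1/2)^6 = 2^{1 − 6} = 1/32.
By linearity: E[X] = C(59, 4) · 2^{1 − 6} = 455126 · 1/32 = 227563/16.
Numerically: E[X] ≈ 14222.687500.

E[X] = C(59,4)·2^(1−C(4,2)) = 227563/16 ≈ 14222.687500.


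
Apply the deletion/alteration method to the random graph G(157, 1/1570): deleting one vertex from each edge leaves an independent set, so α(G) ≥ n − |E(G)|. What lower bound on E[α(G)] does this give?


E[|E(G)|] = C(157, 2)·p = 12246 · (1/1570) = 39/5.
E[α(G)] ≥ n − E[|E(G)|] = 157 − 39/5 = 746/5.
Numerically: ≈ 149.2000.
(This is only a lower bound; the true E[α(G)] may be larger.)

E[α(G)] ≥ 746/5 ≈ 149.2000.


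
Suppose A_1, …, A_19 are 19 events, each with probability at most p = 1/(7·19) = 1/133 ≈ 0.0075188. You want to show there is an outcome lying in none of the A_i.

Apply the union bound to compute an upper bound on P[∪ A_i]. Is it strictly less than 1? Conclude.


Union bound: P[∪_{i=1}^{19} A_i] ≤ Σ_i P[A_i] ≤ 19·p = 19·(1/133) = 1/7.
Numerically: 1/7 ≈ 0.1428571.
Is 1/7 < 1? YES.
Since P[∪ A_i] ≤ 1/7 < 1, the complement has P[∩ A_i^c] ≥ 1 − 1/7 = 6/7 > 0, so some outcome avoids every A_i.

19·p = 1/7 ≈ 0.1428571; existence CERTIFIED by the union bound.


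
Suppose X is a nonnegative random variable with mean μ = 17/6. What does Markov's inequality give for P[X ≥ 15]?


μ = E[X] = 17/6, a = 15.
Markov: P[X ≥ 15] ≤ μ/a = (17/6)/15 = 17/90.
Numerically: ≈ 0.188889.
(Since a = 15 > μ = 2.833333, the bound 17/90 is < 1 and informative.)

P[X ≥ 15] ≤ 17/90 ≈ 0.188889.


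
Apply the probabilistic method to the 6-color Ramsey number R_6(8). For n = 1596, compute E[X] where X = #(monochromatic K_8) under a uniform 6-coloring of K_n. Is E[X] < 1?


E[X] = C(1596, 8) · 6^{1 − 28} = 1025915067760710553965 · 6^{−27} = 1025915067760710553965/1023490369077469249536.
As a reduced fraction: E[X] = 37996854361507798295/37907050706572935168 ≈ 1.002369.
Is E[X] < 1? NO.
Since E[X] ≥ 1, the first-moment bound is inconclusive at n = 1596; it does NOT by itself certify R_6(8) > 1596.

E[X] = 37996854361507798295/37907050706572935168 ≈ 1.002369; E[X] ≥ 1; first-moment method inconclusive here.


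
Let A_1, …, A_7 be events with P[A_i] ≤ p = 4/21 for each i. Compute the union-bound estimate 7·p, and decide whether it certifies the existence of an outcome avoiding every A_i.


Union bound: P[∪_{i=1}^{7} A_i] ≤ Σ_i P[A_i] ≤ 7·p = 7·(4/21) = 4/3.
Numerically: 4/3 ≈ 1.333.
Is 4/3 < 1? NO.
Since the bound 4/3 is ≥ 1, the union bound is uninformative here; it does NOT by itself certify existence.

7·p = 4/3 ≈ 1.333; existence NOT certified by the union bound.


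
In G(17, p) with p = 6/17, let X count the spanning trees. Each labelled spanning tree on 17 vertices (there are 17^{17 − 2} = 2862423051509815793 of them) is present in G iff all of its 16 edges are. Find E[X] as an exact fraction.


K_17 has 17^{17 − 2} = 2862423051509815793 labelled spanning trees.
For each such spanning tree H, let X_H = 1 if all 16 edges of H are present in G. Then P[X_H = 1] = p^{16} = (6/17)^{16} = 2821109907456/48661191875666868481.
Summing the indicators: E[X] = Σ_H E[X_H] = 2862423051509815793 · p^{16} = 2862423051509815793 · 2821109907456/48661191875666868481 = 2821109907456/17.
Numerically: E[X] ≈ 1.6595e+11.

E[X] = 2862423051509815793 · (6/17)^{16} = 2821109907456/17 ≈ 1.6595e+11.


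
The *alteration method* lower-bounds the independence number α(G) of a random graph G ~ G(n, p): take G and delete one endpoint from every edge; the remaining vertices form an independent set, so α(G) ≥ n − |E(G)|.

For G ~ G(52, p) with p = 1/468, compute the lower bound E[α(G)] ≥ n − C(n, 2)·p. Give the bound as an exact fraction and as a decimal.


E[|E(G)|] = C(52, 2)·p = 1326 · (1/468) = 17/6.
E[α(G)] ≥ n − E[|E(G)|] = 52 − 17/6 = 295/6.
Numerically: ≈ 49.167.
(This is only a lower bound; the true E[α(G)] may be larger.)

E[α(G)] ≥ 295/6 ≈ 49.167.


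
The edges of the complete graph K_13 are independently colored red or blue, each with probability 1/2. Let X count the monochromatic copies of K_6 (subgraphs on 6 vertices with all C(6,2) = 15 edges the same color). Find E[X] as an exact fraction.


Let X = Σ_S X_S over the C(13, 6) = 1716 subsets S of size 6, where X_S = 1 if the K_6 on S is monochromatic.
For a fixed S, the K_6 on S has C(6, 2) = 15 edges. P[all 15 edges red] = (1/2)^15, and likewise for blue, so P[monochromatic] = 2·(1/2)^15 = 2^{1 − 15} = 1/16384.
By linearity: E[X] = C(13, 6) · 2^{1 − 15} = 1716 · 1/16384 = 429/4096.
Numerically: E[X] ≈ 0.10474.

E[X] = C(13,6)·2^(1−C(6,2)) = 429/4096 ≈ 0.10474.


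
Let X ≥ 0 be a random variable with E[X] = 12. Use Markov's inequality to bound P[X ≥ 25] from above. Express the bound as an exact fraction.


μ = E[X] = 12, a = 25.
Markov: P[X ≥ 25] ≤ μ/a = (12)/25 = 12/25.
Numerically: ≈ 0.4800.
(Since a = 25 > μ = 12.0000, the bound 12/25 is < 1 and informative.)

P[X ≥ 25] ≤ 12/25 ≈ 0.4800.


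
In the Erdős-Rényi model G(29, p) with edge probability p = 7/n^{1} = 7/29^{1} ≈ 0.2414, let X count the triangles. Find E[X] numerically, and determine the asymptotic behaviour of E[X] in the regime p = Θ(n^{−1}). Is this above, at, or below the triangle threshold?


Number of potential triangles: C(29, 3) = 3654.
Each occurs with probability p³ ≈ (0.2414)³ ≈ 1.406372e-02.
By linearity: E[X] = C(29, 3)·p³ ≈ 3654 · 1.406372e-02 ≈ 51.3888.
Here α = 1, so p = 7/n is exactly at the triangle threshold p ~ 1/n. Asymptotically E[X] → c³/6 = 7³/6 = 343/6 ≈ 57.1667, a bounded constant. In this regime the triangle count is asymptotically Poisson(c³/6).

E[X] ≈ 51.3888; in regime p = Θ(1/n^{1}) E[X] stays bounded (at the triangle threshold p ~ 1/n).


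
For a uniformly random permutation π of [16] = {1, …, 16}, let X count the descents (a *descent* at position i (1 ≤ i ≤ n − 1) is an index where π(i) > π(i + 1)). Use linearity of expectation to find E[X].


Write X = Σ X_I over i = 1, …, 15, with X_I the indicator of one descent.
There are 15 indicators.
For each fixed i, the pair (π(i), π(i+1)) is a uniformly random ordered pair of distinct values from {1, …, 16}; by symmetry P[π(i) > π(i+1)] = 1/2.
By linearity: E[X] = 15 · (1/2) = (16 − 1) · (1/2) = 15/2 ≈ 7.5000.

E[X] = 15/2 = 7.5000.


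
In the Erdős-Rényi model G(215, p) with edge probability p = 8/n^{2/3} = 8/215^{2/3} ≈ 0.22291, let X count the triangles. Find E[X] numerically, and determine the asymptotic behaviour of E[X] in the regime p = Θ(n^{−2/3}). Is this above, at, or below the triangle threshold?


Number of potential triangles: C(215, 3) = 1633355.
Each occurs with probability p³ ≈ (0.22291)³ ≈ 1.1076257e-02.
By linearity: E[X] = C(215, 3)·p³ ≈ 1633355 · 1.1076257e-02 ≈ 18091.46047.
Since α = 2/3 < 1, p = c/n^{2/3} ≫ 1/n is above the triangle threshold p ~ 1/n. Asymptotically E[X] ~ (c³/6)·n^{3(1−α)} = (8³/6)·n^{1} → ∞; triangles are abundant w.h.p.

E[X] ≈ 18091.46047; in regime p = Θ(1/n^{2/3}) E[X] diverges (above the triangle threshold p ~ 1/n).


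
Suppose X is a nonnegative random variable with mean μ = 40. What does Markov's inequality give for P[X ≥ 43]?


μ = E[X] = 40, a = 43.
Markov: P[X ≥ 43] ≤ μ/a = (40)/43 = 40/43.
Numerically: ≈ 0.93023.
(Since a = 43 > μ = 40.00000, the bound 40/43 is < 1 and informative.)

P[X ≥ 43] ≤ 40/43 ≈ 0.93023.


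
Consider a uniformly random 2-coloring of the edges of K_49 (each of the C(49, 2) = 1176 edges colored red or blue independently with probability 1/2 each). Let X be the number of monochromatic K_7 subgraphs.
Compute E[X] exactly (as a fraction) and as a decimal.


Let X = Σ_S X_S over the C(49, 7) = 85900584 subsets S of size 7, where X_S = 1 if the K_7 on S is monochromatic.
For a fixed S, the K_7 on S has C(7, 2) = 21 edges. P[all 21 edges red] = (1/2)^21, and likewise for blue, so P[monochromatic] = 2·(1/2)^21 = 2^{1 − 21} = 1/1048576.
By linearity: E[X] = C(49, 7) · 2^{1 − 21} = 85900584 · 1/1048576 = 10737573/131072.
Numerically: E[X] ≈ 81.921.

E[X] = C(49,7)·2^(1−C(7,2)) = 10737573/131072 ≈ 81.921.


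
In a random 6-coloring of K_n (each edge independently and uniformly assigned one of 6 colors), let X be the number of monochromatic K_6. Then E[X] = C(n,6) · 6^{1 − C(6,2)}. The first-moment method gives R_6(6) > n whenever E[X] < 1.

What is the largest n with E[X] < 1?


We need C(n, 6) · 6^{1 − 15} < 1, i.e. C(n, 6) < 6^{15 − 1} = 78364164096.
Check values of n near the boundary:
  n = 195: C(195, 6) = 70656049360; 70656049360 < 78364164096? YES
  n = 196: C(196, 6) = 72887293024; 72887293024 < 78364164096? YES
  n = 197: C(197, 6) = 75176946208; 75176946208 < 78364164096? YES
  n = 198: C(198, 6) = 77526225777; 77526225777 < 78364164096? YES
  n = 199: C(199, 6) = 79936367511; 79936367511 < 78364164096? NO
  n = 200: C(200, 6) = 82408626300; 82408626300 < 78364164096? NO
  n = 201: C(201, 6) = 84944276340; 84944276340 < 78364164096? NO
The largest n with C(n, 6) < 78364164096 is n = 198 (where E[X] = 25842075259/26121388032 ≈ 0.989307). Hence R_6(6) > 198, i.e. R_6(6) ≥ 199.

Largest n = 198; hence R_6(6) > 198.


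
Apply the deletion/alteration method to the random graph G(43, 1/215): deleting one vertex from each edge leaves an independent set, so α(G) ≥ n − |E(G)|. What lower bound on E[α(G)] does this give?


E[|E(G)|] = C(43, 2)·p = 903 · (1/215) = 21/5.
E[α(G)] ≥ n − E[|E(G)|] = 43 − 21/5 = 194/5.
Numerically: ≈ 38.80000.
(This is only a lower bound; the true E[α(G)] may be larger.)

E[α(G)] ≥ 194/5 ≈ 38.80000.


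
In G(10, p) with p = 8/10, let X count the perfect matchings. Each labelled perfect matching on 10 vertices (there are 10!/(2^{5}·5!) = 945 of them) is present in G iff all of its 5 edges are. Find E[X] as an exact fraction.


K_10 has 10!/(2^{5}·5!) = 945 labelled perfect matchings.
For each such perfect matching H, let X_H = 1 if all 5 edges of H are present in G. Then P[X_H = 1] = p^{5} = (4/5)^{5} = 1024/3125.
By linearity: E[X] = Σ_H E[X_H] = 945 · p^{5} = 945 · 1024/3125 = 193536/625.
Numerically: E[X] ≈ 309.658.

E[X] = 945 · (4/5)^{5} = 193536/625 ≈ 309.658.
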